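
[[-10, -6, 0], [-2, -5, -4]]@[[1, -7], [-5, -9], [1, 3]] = C[0][0] = (-10)*(1) + (-6)*(-5) + (0)*(1) = 20
C[0][1] = (-10)*(-7) + (-6)*(-9) + (0)*(3) = 124
C[1][0] = (-2)*(1) + (-5)*(-5) + (-4)*(1) = 19
C[1][1] = (-2)*(-7) + (-5)*(-9) + (-4)*(3) = 47
= [[20, 124], [19, 47]]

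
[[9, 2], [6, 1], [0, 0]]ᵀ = [[9, 6, 0], [2, 1, 0]]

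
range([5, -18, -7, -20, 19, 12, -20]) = 39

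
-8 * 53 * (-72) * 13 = 396864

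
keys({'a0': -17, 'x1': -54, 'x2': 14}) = ['a0', 'x1', 'x2']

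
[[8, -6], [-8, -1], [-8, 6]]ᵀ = [[8, -8, -8], [-6, -1, 6]]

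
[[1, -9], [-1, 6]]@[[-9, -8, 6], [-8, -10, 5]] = [[63, 82, -39], [-39, -52, 24]]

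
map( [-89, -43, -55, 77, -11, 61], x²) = (-89)²=7921, (-43)²=1849, (-55)²=3025, (77)²=5929, (-11)²=121, (61)²=3721
= [7921, 1849, 3025, 5929, 121, 3721]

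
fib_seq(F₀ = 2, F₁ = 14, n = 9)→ [2, 14, 16, 30, 46, 76, 122, 198, 320]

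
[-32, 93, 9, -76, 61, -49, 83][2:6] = [9, -76, 61, -49]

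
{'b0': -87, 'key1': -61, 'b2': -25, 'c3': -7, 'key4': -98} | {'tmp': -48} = {'b0': -87, 'key1': -61, 'b2': -25, 'c3': -7, 'key4': -98, 'tmp': -48}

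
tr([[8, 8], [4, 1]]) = 9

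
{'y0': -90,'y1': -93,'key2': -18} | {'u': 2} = {'y0': -90, 'y1': -93, 'key2': -18, 'u': 2}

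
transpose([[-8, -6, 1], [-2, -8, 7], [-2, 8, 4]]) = [[-8, -2, -2], [-6, -8, 8], [1, 7, 4]]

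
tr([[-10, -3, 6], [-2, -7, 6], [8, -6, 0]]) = -17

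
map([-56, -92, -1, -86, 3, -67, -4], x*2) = -56*2=-112, -92*2=-184, -1*2=-2, -86*2=-172, 3*2=6, -67*2=-134, -4*2=-8
= [-112, -184, -2, -172, 6, -134, -8]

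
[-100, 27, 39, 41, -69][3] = 41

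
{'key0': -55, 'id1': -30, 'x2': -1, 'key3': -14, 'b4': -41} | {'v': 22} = {'key0': -55, 'id1': -30, 'x2': -1, 'key3': -14, 'b4': -41, 'v': 22}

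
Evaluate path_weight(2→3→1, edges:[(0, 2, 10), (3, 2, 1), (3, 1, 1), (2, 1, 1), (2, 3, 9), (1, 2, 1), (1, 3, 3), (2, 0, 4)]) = w(2→3)=9 + w(3→1)=1
= 10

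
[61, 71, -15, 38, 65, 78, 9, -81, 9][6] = 9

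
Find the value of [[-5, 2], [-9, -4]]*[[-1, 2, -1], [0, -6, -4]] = [[5, -22, -3], [9, 6, 25]]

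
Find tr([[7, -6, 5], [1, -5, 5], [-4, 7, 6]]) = 8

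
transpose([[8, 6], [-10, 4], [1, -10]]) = [[8, -10, 1], [6, 4, -10]]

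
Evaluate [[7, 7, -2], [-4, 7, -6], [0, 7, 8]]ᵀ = [[7, -4, 0], [7, 7, 7], [-2, -6, 8]]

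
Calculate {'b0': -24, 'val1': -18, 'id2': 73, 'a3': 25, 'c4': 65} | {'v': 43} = {'b0': -24, 'val1': -18, 'id2': 73, 'a3': 25, 'c4': 65, 'v': 43}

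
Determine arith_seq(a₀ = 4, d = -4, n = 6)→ [4, 0, -4, -8, -12, -16]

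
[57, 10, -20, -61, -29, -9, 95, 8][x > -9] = keep x where x > -9: 57✓, 10✓, -20✗, -61✗, -29✗, -9✗, 95✓, 8✓
= [57, 10, 95, 8]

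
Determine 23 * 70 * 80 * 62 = 7985600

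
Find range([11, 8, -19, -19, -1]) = 30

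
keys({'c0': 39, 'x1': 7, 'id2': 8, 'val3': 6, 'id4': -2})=['c0', 'x1', 'id2', 'val3', 'id4']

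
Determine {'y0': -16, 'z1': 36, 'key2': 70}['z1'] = 36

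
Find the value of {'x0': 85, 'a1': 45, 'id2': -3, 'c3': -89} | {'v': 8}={'x0': 85, 'a1': 45, 'id2': -3, 'c3': -89, 'v': 8}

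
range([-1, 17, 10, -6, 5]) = 23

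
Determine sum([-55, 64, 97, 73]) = 179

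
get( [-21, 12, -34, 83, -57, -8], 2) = -34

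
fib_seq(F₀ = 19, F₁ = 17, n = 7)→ [19, 17, 36, 53, 89, 142, 231]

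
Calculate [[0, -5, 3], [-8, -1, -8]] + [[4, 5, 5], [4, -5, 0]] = [[4, 0, 8], [-4, -6, -8]]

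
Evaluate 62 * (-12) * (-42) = 31248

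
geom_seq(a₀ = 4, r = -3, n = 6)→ a_0 = 4*(-3)^0 = 4
a_1 = 4*(-3)^1 = -12
a_2 = 4*(-3)^2 = 36
...
= [4, -12, 36, -108, 324, -972]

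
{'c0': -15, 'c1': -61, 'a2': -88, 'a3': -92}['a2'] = -88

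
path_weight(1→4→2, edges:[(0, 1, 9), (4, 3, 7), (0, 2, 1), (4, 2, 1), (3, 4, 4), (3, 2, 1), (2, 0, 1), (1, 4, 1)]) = w(1→4)=1 + w(4→2)=1
= 2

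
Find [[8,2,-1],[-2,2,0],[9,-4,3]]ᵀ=[[8, -2, 9], [2, 2, -4], [-1, 0, 3]]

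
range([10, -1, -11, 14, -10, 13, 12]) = 25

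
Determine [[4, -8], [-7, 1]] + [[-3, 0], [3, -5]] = [[1, -8], [-4, -4]]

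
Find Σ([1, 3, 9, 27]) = 1 + 3 + 9 + 27
= 40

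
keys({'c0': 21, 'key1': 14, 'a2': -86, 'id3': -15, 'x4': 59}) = ['c0', 'key1', 'a2', 'id3', 'x4']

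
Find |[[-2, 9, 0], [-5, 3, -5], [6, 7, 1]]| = (1)*(-2)*det([[3, -5], [7, 1]]) + (-1)*(9)*det([[-5, -5], [6, 1]]) + (1)*(0)*det([[-5, 3], [6, 7]])
= -76 + -225 + 0
= -301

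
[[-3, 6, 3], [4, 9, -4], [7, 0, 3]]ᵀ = [[-3, 4, 7], [6, 9, 0], [3, -4, 3]]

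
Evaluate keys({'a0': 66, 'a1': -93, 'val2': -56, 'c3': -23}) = ['a0', 'a1', 'val2', 'c3']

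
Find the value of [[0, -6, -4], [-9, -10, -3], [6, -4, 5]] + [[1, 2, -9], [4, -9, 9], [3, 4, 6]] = [[1, -4, -13], [-5, -19, 6], [9, 0, 11]]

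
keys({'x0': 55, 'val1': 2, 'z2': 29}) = ['x0', 'val1', 'z2']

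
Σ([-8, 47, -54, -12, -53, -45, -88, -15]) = -228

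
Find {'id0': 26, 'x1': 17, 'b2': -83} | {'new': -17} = {'id0': 26, 'x1': 17, 'b2': -83, 'new': -17}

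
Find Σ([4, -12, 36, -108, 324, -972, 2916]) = 4 + -12 + 36 + -108 + 324 + -972 + 2916
= 2188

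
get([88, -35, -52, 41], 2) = -52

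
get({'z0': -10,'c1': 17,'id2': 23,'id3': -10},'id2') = 23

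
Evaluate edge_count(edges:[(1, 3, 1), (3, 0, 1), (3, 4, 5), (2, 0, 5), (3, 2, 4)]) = 5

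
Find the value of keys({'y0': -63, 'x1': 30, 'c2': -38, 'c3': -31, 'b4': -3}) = ['y0', 'x1', 'c2', 'c3', 'b4']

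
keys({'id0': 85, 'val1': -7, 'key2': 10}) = ['id0', 'val1', 'key2']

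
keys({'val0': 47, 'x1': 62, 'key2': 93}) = ['val0', 'x1', 'key2']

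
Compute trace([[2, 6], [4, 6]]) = diagonal: 2 + 6
= 8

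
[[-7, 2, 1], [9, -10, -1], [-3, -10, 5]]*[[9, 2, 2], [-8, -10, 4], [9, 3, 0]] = [[-70, -31, -6], [152, 115, -22], [98, 109, -46]]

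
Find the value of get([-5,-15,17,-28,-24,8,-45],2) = 17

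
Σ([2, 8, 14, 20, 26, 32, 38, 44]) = 184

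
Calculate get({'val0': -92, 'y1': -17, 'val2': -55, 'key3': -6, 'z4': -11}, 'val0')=-92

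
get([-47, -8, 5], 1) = -8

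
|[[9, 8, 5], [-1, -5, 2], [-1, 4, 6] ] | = (1)*(9)*det([[-5, 2], [4, 6]]) + (-1)*(8)*det([[-1, 2], [-1, 6]]) + (1)*(5)*det([[-1, -5], [-1, 4]])
= -342 + 32 + -45
= -355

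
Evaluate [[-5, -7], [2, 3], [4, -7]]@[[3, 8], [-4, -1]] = [[13, -33], [-6, 13], [40, 39]]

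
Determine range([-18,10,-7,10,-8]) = 28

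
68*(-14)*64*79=-4813312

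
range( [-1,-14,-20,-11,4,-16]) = 24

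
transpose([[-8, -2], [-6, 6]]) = [[-8, -6], [-2, 6]]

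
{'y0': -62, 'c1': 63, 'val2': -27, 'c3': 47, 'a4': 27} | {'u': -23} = {'y0': -62, 'c1': 63, 'val2': -27, 'c3': 47, 'a4': 27, 'u': -23}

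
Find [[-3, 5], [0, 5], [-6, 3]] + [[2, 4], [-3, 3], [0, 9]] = [[-1, 9], [-3, 8], [-6, 12]]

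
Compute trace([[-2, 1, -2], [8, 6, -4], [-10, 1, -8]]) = diagonal: (-2) + 6 + (-8)
= -4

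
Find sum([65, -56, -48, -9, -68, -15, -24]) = -155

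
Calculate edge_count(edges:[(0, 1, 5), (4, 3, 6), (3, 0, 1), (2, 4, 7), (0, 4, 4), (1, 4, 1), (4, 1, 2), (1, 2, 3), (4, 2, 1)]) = 9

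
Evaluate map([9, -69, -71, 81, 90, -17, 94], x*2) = 9*2=18, -69*2=-138, -71*2=-142, 81*2=162, 90*2=180, -17*2=-34, 94*2=188
= [18, -138, -142, 162, 180, -34, 188]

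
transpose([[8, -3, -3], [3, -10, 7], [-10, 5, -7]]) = [[8, 3, -10], [-3, -10, 5], [-3, 7, -7]]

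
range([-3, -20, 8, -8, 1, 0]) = 28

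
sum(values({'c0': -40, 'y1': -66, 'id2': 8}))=-98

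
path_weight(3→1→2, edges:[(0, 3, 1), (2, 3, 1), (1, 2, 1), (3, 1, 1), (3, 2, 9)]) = 2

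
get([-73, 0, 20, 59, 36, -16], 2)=20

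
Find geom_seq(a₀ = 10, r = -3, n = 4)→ [10, -30, 90, -270]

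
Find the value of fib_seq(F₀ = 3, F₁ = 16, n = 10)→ F_2 = F_1 + F_0 = 19
F_3 = F_2 + F_1 = 35
F_4 = F_3 + F_2 = 54
...
= [3, 16, 19, 35, 54, 89, 143, 232, 375, 607]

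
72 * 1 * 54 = 3888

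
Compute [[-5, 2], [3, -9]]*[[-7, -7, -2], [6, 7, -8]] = C[0][0] = (-5)*(-7) + (2)*(6) = 47
C[0][1] = (-5)*(-7) + (2)*(7) = 49
C[0][2] = (-5)*(-2) + (2)*(-8) = -6
C[1][0] = (3)*(-7) + (-9)*(6) = -75
C[1][1] = (3)*(-7) + (-9)*(7) = -84
C[1][2] = (3)*(-2) + (-9)*(-8) = 66
= [[47, 49, -6], [-75, -84, 66]]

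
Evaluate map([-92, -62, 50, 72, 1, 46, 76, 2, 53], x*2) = [-184, -124, 100, 144, 2, 92, 152, 4, 106]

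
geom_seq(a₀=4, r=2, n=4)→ a_0 = 4*2^0 = 4
a_1 = 4*2^1 = 8
a_2 = 4*2^2 = 16
...
= [4, 8, 16, 32]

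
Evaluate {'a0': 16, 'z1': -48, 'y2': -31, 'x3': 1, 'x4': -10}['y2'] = -31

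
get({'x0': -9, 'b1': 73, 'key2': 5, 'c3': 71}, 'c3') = 71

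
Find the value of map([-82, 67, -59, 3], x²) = [6724, 4489, 3481, 9]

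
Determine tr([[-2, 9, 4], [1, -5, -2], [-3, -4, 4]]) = -3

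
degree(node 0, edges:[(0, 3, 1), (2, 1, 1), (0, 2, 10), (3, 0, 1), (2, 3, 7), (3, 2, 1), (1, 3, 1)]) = 3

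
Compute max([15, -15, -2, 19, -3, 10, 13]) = 19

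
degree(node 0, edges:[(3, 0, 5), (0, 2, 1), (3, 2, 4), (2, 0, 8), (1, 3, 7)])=incident: (3,0), (0,2), (2,0)
= 3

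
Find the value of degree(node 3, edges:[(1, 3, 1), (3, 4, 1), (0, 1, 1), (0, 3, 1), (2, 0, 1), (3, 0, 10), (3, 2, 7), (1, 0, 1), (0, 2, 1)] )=incident: (1,3), (3,4), (0,3), (3,0), (3,2)
= 5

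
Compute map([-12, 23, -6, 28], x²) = [144, 529, 36, 784]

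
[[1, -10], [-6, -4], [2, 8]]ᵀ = [[1, -6, 2], [-10, -4, 8]]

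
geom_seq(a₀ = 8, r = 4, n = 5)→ a_0 = 8*4^0 = 8
a_1 = 8*4^1 = 32
a_2 = 8*4^2 = 128
...
= [8, 32, 128, 512, 2048]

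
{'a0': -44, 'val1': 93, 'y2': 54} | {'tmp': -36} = {'a0': -44, 'val1': 93, 'y2': 54, 'tmp': -36}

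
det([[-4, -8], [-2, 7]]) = (-4)*(7) - (-8)*(-2)
= -44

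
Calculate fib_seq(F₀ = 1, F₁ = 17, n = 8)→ F_2 = F_1 + F_0 = 18
F_3 = F_2 + F_1 = 35
F_4 = F_3 + F_2 = 53
...
= [1, 17, 18, 35, 53, 88, 141, 229]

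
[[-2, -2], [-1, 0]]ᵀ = [[-2, -1], [-2, 0]]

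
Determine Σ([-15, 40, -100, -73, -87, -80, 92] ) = (-15) + 40 + (-100) + (-73) + (-87) + (-80) + 92
= -223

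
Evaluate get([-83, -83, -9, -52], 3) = -52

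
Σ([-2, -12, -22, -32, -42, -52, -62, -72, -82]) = (-2) + (-12) + (-22) + (-32) + (-42) + (-52) + (-62) + (-72) + (-82)
= -378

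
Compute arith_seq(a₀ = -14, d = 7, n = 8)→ [-14, -7, 0, 7, 14, 21, 28, 35]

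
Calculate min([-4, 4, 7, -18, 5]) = -18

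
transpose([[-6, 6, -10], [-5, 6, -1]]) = [[-6, -5], [6, 6], [-10, -1]]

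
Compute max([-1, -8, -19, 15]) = 15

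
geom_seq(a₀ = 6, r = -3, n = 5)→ [6, -18, 54, -162, 486]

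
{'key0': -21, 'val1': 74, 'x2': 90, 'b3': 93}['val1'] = 74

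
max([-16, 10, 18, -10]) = 18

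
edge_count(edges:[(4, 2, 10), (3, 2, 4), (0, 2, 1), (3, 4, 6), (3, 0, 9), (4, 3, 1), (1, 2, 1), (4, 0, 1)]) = 8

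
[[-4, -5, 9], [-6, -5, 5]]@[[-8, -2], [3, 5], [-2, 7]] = [[-1, 46], [23, 22]]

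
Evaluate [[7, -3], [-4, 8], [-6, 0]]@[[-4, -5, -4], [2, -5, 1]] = [[-34, -20, -31], [32, -20, 24], [24, 30, 24]]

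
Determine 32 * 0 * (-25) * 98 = 0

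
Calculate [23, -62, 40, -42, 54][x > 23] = [40, 54]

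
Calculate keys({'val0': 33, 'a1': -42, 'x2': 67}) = ['val0', 'a1', 'x2']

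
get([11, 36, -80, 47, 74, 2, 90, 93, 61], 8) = 61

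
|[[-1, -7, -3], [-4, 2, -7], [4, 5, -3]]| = 335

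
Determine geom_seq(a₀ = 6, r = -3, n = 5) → a_0 = 6*(-3)^0 = 6
a_1 = 6*(-3)^1 = -18
a_2 = 6*(-3)^2 = 54
...
= [6, -18, 54, -162, 486]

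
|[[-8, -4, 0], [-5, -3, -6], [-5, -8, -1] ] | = (1)*(-8)*det([[-3, -6], [-8, -1]]) + (-1)*(-4)*det([[-5, -6], [-5, -1]]) + (1)*(0)*det([[-5, -3], [-5, -8]])
= 360 + -100 + 0
= 260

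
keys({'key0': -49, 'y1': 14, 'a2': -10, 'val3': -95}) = ['key0', 'y1', 'a2', 'val3']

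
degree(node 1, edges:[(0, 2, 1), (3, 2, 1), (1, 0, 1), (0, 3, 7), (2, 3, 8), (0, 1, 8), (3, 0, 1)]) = incident: (1,0), (0,1)
= 2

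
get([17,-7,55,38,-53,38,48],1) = -7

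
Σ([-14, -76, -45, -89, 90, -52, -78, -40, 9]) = (-14) + (-76) + (-45) + (-89) + 90 + (-52) + (-78) + (-40) + 9
= -295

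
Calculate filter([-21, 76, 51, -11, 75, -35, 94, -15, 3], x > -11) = [76, 51, 75, 94, 3]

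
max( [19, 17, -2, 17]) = 19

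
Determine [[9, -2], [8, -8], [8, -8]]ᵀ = [[9, 8, 8], [-2, -8, -8]]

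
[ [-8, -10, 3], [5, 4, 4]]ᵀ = [[-8, 5], [-10, 4], [3, 4]]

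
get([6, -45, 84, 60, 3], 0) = 6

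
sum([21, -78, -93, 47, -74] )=-177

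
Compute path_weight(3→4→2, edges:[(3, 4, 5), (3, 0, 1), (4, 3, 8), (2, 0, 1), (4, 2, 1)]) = w(3→4)=5 + w(4→2)=1
= 6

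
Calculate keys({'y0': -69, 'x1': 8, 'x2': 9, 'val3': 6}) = ['y0', 'x1', 'x2', 'val3']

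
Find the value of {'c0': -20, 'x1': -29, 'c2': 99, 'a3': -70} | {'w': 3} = {'c0': -20, 'x1': -29, 'c2': 99, 'a3': -70, 'w': 3}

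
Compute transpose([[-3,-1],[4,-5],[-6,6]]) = [[-3, 4, -6], [-1, -5, 6]]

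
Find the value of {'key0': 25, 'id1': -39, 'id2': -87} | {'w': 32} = {'key0': 25, 'id1': -39, 'id2': -87, 'w': 32}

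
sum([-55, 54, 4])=3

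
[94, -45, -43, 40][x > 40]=[94]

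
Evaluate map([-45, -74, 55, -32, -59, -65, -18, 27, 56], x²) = [2025, 5476, 3025, 1024, 3481, 4225, 324, 729, 3136]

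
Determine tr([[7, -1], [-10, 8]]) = 15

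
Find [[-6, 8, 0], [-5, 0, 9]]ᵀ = [[-6, -5], [8, 0], [0, 9]]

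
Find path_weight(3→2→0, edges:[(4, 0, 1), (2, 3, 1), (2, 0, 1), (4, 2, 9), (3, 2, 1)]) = w(3→2)=1 + w(2→0)=1
= 2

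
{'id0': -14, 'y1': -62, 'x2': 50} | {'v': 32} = {'id0': -14, 'y1': -62, 'x2': 50, 'v': 32}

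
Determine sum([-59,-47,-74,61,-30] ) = (-59) + (-47) + (-74) + 61 + (-30)
= -149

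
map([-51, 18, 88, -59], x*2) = -51*2=-102, 18*2=36, 88*2=176, -59*2=-118
= [-102, 36, 176, -118]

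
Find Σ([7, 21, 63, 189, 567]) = 847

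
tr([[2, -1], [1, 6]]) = 8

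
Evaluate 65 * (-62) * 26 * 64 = -6705920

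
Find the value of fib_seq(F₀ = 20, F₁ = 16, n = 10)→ [20, 16, 36, 52, 88, 140, 228, 368, 596, 964]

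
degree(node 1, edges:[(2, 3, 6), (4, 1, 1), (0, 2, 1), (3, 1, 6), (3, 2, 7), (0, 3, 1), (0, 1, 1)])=3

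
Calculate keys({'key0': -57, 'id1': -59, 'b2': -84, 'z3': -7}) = ['key0', 'id1', 'b2', 'z3']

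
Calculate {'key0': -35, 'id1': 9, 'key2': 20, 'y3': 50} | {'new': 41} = {'key0': -35, 'id1': 9, 'key2': 20, 'y3': 50, 'new': 41}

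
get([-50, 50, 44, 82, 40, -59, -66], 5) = -59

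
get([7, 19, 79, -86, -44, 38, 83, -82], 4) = -44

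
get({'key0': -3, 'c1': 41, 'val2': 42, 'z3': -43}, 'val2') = 42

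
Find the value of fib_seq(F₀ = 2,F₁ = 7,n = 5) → F_2 = F_1 + F_0 = 9
F_3 = F_2 + F_1 = 16
F_4 = F_3 + F_2 = 25
= [2, 7, 9, 16, 25]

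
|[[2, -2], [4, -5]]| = -2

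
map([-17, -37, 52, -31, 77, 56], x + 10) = [-7, -27, 62, -21, 87, 66]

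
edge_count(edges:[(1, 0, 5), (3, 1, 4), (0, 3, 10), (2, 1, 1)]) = 4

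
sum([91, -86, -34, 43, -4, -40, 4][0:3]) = slice → [91, -86, -34]
91 + (-86) + (-34)
= -29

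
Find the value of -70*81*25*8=-1134000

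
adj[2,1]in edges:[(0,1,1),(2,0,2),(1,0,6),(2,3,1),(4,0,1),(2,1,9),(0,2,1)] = 9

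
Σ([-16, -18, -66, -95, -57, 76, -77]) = (-16) + (-18) + (-66) + (-95) + (-57) + 76 + (-77)
= -253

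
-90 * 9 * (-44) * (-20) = -712800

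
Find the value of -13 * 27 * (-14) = 4914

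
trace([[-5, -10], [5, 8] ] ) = diagonal: (-5) + 8
= 3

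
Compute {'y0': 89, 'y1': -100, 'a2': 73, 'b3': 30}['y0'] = 89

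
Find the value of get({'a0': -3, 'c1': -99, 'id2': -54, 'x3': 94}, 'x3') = 94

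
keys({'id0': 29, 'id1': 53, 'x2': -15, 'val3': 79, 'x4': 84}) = ['id0', 'id1', 'x2', 'val3', 'x4']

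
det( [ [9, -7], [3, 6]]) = 75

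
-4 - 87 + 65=-26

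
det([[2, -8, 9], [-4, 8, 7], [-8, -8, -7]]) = (1)*(2)*det([[8, 7], [-8, -7]]) + (-1)*(-8)*det([[-4, 7], [-8, -7]]) + (1)*(9)*det([[-4, 8], [-8, -8]])
= 0 + 672 + 864
= 1536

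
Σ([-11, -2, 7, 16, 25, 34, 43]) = (-11) + (-2) + 7 + 16 + 25 + 34 + 43
= 112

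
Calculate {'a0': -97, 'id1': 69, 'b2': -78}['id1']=69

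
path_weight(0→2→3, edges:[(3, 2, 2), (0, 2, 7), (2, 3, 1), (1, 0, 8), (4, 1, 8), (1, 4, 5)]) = w(0→2)=7 + w(2→3)=1
= 8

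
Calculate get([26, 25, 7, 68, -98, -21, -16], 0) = 26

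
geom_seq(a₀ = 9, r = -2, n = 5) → a_0 = 9*(-2)^0 = 9
a_1 = 9*(-2)^1 = -18
a_2 = 9*(-2)^2 = 36
...
= [9, -18, 36, -72, 144]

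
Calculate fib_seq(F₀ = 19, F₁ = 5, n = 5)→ [19, 5, 24, 29, 53]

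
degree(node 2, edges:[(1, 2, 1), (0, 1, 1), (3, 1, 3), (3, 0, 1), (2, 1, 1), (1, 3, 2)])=incident: (1,2), (2,1)
= 2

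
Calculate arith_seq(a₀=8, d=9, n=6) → [8, 17, 26, 35, 44, 53]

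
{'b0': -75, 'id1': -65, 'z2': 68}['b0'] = -75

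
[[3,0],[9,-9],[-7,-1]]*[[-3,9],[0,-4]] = C[0][0] = (3)*(-3) + (0)*(0) = -9
C[0][1] = (3)*(9) + (0)*(-4) = 27
C[1][0] = (9)*(-3) + (-9)*(0) = -27
C[1][1] = (9)*(9) + (-9)*(-4) = 117
C[2][0] = (-7)*(-3) + (-1)*(0) = 21
C[2][1] = (-7)*(9) + (-1)*(-4) = -59
= [[-9, 27], [-27, 117], [21, -59]]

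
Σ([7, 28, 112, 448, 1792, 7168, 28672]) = 38227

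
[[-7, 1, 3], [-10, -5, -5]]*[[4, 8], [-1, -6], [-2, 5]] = [[-35, -47], [-25, -75]]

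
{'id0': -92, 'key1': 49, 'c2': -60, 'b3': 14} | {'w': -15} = {'id0': -92, 'key1': 49, 'c2': -60, 'b3': 14, 'w': -15}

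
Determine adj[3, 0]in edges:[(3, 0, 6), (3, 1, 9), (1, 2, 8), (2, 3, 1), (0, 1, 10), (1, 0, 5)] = 6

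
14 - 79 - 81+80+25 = -41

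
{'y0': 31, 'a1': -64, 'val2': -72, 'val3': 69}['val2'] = -72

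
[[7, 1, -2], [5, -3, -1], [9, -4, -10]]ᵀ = [[7, 5, 9], [1, -3, -4], [-2, -1, -10]]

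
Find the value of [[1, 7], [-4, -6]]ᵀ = [[1, -4], [7, -6]]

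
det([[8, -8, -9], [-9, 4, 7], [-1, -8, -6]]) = (1)*(8)*det([[4, 7], [-8, -6]]) + (-1)*(-8)*det([[-9, 7], [-1, -6]]) + (1)*(-9)*det([[-9, 4], [-1, -8]])
= 256 + 488 + -684
= 60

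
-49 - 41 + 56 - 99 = -133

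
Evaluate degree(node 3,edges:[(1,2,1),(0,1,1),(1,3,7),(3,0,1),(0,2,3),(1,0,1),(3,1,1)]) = incident: (1,3), (3,0), (3,1)
= 3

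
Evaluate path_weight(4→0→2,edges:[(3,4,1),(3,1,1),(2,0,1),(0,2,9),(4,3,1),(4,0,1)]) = 10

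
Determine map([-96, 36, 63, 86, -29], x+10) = [-86, 46, 73, 96, -19]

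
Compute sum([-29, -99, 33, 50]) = (-29) + (-99) + 33 + 50
= -45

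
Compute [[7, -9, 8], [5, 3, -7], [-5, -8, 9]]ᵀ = [[7, 5, -5], [-9, 3, -8], [8, -7, 9]]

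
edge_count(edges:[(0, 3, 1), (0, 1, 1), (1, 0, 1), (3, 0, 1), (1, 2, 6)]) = 5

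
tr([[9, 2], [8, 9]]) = 18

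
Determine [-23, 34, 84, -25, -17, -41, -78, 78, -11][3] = -25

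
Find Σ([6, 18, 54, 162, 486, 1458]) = 2184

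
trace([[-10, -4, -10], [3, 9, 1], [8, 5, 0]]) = -1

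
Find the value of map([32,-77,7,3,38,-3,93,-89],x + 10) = [42, -67, 17, 13, 48, 7, 103, -79]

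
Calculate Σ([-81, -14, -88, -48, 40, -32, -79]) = (-81) + (-14) + (-88) + (-48) + 40 + (-32) + (-79)
= -302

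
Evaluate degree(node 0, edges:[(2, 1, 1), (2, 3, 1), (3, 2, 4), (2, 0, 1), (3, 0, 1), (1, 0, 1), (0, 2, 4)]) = 4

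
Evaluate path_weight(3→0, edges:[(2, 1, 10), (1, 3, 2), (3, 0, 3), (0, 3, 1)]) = w(3→0)=3
= 3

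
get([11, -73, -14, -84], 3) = -84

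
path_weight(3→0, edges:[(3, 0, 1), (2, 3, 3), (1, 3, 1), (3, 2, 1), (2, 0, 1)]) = 1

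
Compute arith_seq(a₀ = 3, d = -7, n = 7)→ a_0 = 3 + 0*-7 = 3
a_1 = 3 + 1*-7 = -4
a_2 = 3 + 2*-7 = -11
...
= [3, -4, -11, -18, -25, -32, -39]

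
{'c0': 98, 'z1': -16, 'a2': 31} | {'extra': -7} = {'c0': 98, 'z1': -16, 'a2': 31, 'extra': -7}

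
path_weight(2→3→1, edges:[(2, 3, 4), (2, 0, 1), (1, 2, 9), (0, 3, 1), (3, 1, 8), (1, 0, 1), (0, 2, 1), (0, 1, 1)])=12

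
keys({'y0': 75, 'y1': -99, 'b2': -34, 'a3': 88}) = ['y0', 'y1', 'b2', 'a3']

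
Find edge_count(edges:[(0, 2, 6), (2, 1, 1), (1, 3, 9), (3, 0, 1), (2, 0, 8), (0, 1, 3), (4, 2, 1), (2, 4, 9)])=8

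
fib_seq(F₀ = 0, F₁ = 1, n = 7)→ F_2 = F_1 + F_0 = 1
F_3 = F_2 + F_1 = 2
F_4 = F_3 + F_2 = 3
...
= [0, 1, 1, 2, 3, 5, 8]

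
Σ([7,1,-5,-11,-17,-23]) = 7 + 1 + (-5) + (-11) + (-17) + (-23)
= -48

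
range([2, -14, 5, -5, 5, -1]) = 19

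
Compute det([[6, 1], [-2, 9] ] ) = (6)*(9) - (1)*(-2)
= 56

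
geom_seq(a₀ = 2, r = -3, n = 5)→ a_0 = 2*(-3)^0 = 2
a_1 = 2*(-3)^1 = -6
a_2 = 2*(-3)^2 = 18
...
= [2, -6, 18, -54, 162]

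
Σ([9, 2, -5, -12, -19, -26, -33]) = 9 + 2 + (-5) + (-12) + (-19) + (-26) + (-33)
= -84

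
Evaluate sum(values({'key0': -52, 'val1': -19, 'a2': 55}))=(-52) + (-19) + 55
= -16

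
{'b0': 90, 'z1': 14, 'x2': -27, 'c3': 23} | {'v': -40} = {'b0': 90, 'z1': 14, 'x2': -27, 'c3': 23, 'v': -40}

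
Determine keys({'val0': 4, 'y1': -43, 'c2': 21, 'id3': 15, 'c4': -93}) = ['val0', 'y1', 'c2', 'id3', 'c4']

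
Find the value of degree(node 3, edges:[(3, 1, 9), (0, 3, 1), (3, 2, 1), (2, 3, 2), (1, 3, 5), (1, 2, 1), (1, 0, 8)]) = 5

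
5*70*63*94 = 2072700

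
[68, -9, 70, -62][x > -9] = [68, 70]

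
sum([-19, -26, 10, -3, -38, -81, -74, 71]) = -160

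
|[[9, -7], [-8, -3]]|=(9)*(-3) - (-7)*(-8)
= -83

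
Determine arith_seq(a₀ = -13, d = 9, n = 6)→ [-13, -4, 5, 14, 23, 32]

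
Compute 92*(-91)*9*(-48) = 3616704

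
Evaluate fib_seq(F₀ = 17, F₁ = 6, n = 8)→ [17, 6, 23, 29, 52, 81, 133, 214]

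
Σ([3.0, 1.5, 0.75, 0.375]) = 5.625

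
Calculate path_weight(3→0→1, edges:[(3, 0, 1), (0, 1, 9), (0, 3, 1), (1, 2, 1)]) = w(3→0)=1 + w(0→1)=9
= 10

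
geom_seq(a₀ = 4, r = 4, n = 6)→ [4, 16, 64, 256, 1024, 4096]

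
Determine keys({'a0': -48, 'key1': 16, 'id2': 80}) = ['a0', 'key1', 'id2']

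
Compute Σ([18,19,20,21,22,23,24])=147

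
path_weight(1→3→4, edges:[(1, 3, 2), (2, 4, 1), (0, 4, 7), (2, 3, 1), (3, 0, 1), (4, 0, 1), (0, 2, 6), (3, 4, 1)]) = w(1→3)=2 + w(3→4)=1
= 3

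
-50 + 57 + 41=48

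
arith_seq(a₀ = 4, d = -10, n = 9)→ [4, -6, -16, -26, -36, -46, -56, -66, -76]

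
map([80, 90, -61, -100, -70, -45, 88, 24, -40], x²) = [6400, 8100, 3721, 10000, 4900, 2025, 7744, 576, 1600]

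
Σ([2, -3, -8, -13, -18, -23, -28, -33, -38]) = -162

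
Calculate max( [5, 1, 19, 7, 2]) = 19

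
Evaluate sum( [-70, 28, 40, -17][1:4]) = 51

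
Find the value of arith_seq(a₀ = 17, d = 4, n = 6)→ [17, 21, 25, 29, 33, 37]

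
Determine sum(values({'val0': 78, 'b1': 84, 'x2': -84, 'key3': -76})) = 2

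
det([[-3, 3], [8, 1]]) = (-3)*(1) - (3)*(8)
= -27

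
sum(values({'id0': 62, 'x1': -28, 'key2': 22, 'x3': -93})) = -37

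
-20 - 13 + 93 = 60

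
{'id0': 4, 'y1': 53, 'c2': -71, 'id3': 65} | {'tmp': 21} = {'id0': 4, 'y1': 53, 'c2': -71, 'id3': 65, 'tmp': 21}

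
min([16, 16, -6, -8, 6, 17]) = -8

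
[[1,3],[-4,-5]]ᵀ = [[1, -4], [3, -5]]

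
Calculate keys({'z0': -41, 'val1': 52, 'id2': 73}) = ['z0', 'val1', 'id2']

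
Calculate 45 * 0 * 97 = 0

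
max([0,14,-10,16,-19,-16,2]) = 16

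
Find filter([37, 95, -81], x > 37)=[95]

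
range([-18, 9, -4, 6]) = 27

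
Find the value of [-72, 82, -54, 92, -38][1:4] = [82, -54, 92]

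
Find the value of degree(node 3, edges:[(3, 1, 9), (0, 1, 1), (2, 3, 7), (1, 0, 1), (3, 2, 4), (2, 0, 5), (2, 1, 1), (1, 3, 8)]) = incident: (3,1), (2,3), (3,2), (1,3)
= 4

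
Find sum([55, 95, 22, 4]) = 176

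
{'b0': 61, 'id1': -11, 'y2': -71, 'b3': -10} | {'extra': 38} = {'b0': 61, 'id1': -11, 'y2': -71, 'b3': -10, 'extra': 38}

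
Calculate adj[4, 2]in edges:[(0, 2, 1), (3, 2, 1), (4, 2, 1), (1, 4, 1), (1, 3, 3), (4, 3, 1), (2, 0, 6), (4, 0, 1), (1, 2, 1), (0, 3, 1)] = 1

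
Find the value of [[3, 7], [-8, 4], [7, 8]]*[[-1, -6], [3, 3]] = C[0][0] = (3)*(-1) + (7)*(3) = 18
C[0][1] = (3)*(-6) + (7)*(3) = 3
C[1][0] = (-8)*(-1) + (4)*(3) = 20
C[1][1] = (-8)*(-6) + (4)*(3) = 60
C[2][0] = (7)*(-1) + (8)*(3) = 17
C[2][1] = (7)*(-6) + (8)*(3) = -18
= [[18, 3], [20, 60], [17, -18]]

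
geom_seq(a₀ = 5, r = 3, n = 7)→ a_0 = 5*3^0 = 5
a_1 = 5*3^1 = 15
a_2 = 5*3^2 = 45
...
= [5, 15, 45, 135, 405, 1215, 3645]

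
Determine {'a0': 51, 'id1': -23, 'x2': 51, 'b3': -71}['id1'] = -23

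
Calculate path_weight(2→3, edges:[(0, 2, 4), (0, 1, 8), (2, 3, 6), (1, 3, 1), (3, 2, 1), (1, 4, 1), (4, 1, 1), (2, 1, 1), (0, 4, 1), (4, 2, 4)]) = 6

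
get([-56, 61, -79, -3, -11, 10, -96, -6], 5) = 10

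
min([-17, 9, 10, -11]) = -17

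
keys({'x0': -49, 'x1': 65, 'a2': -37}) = ['x0', 'x1', 'a2']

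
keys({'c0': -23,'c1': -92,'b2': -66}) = ['c0', 'c1', 'b2']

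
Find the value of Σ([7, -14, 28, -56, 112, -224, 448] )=301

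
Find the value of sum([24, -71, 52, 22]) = 24 + (-71) + 52 + 22
= 27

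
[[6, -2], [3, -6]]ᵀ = [[6, 3], [-2, -6]]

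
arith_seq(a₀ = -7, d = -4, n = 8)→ a_0 = -7 + 0*-4 = -7
a_1 = -7 + 1*-4 = -11
a_2 = -7 + 2*-4 = -15
...
= [-7, -11, -15, -19, -23, -27, -31, -35]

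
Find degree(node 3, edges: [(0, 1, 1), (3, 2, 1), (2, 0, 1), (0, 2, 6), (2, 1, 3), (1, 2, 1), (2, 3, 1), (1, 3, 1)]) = incident: (3,2), (2,3), (1,3)
= 3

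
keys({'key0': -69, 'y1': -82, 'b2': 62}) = ['key0', 'y1', 'b2']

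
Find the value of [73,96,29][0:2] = [73, 96]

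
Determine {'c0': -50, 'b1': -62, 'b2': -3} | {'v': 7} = {'c0': -50, 'b1': -62, 'b2': -3, 'v': 7}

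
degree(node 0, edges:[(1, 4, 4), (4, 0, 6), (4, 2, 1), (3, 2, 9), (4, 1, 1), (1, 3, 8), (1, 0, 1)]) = incident: (4,0), (1,0)
= 2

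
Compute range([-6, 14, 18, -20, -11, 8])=38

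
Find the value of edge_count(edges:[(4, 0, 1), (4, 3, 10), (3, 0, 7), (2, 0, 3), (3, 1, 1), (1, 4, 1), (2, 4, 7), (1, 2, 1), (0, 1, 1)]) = 9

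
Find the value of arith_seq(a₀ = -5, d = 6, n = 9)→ [-5, 1, 7, 13, 19, 25, 31, 37, 43]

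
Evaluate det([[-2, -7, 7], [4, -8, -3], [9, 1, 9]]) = 1111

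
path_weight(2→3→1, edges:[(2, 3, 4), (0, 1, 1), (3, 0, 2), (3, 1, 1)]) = 5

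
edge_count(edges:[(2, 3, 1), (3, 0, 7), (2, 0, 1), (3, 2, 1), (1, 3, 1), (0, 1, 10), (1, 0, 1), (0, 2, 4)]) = 8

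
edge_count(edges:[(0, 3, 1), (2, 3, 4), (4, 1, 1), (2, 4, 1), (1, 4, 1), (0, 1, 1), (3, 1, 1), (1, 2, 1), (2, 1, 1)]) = 9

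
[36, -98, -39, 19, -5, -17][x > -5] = keep x where x > -5: 36✓, -98✗, -39✗, 19✓, -5✗, -17✗
= [36, 19]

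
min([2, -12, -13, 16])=-13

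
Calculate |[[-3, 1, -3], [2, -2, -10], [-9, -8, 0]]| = (1)*(-3)*det([[-2, -10], [-8, 0]]) + (-1)*(1)*det([[2, -10], [-9, 0]]) + (1)*(-3)*det([[2, -2], [-9, -8]])
= 240 + 90 + 102
= 432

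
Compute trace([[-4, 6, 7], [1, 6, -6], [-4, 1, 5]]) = 7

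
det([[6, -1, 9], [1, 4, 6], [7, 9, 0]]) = (1)*(6)*det([[4, 6], [9, 0]]) + (-1)*(-1)*det([[1, 6], [7, 0]]) + (1)*(9)*det([[1, 4], [7, 9]])
= -324 + -42 + -171
= -537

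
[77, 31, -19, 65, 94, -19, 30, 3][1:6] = [31, -19, 65, 94, -19]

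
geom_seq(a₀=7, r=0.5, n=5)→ a_0 = 7*0.5^0 = 7.0
a_1 = 7*0.5^1 = 3.5
a_2 = 7*0.5^2 = 1.75
...
= [7.0, 3.5, 1.75, 0.875, 0.4375]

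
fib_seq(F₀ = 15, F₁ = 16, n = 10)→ [15, 16, 31, 47, 78, 125, 203, 328, 531, 859]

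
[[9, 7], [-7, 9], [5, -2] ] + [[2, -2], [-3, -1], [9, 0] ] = [[11, 5], [-10, 8], [14, -2]]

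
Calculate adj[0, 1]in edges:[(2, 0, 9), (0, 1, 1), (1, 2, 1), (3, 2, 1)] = 1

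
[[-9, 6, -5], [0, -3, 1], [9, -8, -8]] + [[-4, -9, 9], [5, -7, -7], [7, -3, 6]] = [[-13, -3, 4], [5, -10, -6], [16, -11, -2]]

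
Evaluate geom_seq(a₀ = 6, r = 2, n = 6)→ [6, 12, 24, 48, 96, 192]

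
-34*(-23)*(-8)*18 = -112608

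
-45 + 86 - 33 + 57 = 65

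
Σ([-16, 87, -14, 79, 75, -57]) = (-16) + 87 + (-14) + 79 + 75 + (-57)
= 154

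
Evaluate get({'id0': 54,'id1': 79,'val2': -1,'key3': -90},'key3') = -90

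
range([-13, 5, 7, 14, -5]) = 27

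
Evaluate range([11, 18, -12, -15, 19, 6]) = 34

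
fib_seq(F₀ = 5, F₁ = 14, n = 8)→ F_2 = F_1 + F_0 = 19
F_3 = F_2 + F_1 = 33
F_4 = F_3 + F_2 = 52
...
= [5, 14, 19, 33, 52, 85, 137, 222]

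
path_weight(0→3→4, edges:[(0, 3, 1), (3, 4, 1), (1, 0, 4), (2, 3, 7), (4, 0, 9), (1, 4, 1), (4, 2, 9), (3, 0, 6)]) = w(0→3)=1 + w(3→4)=1
= 2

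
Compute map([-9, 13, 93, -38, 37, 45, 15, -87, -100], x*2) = -9*2=-18, 13*2=26, 93*2=186, -38*2=-76, 37*2=74, 45*2=90, 15*2=30, -87*2=-174, -100*2=-200
= [-18, 26, 186, -76, 74, 90, 30, -174, -200]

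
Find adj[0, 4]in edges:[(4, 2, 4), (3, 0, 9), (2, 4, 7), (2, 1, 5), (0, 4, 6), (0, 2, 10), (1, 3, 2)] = 6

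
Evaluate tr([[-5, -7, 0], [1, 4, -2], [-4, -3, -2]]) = diagonal: (-5) + 4 + (-2)
= -3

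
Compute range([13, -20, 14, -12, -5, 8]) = 34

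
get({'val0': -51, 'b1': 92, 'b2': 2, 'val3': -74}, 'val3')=-74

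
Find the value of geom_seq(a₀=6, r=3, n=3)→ a_0 = 6*3^0 = 6
a_1 = 6*3^1 = 18
a_2 = 6*3^2 = 54
= [6, 18, 54]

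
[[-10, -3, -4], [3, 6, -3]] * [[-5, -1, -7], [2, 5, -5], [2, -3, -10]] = C[0][0] = (-10)*(-5) + (-3)*(2) + (-4)*(2) = 36
C[0][1] = (-10)*(-1) + (-3)*(5) + (-4)*(-3) = 7
C[0][2] = (-10)*(-7) + (-3)*(-5) + (-4)*(-10) = 125
C[1][0] = (3)*(-5) + (6)*(2) + (-3)*(2) = -9
C[1][1] = (3)*(-1) + (6)*(5) + (-3)*(-3) = 36
C[1][2] = (3)*(-7) + (6)*(-5) + (-3)*(-10) = -21
= [[36, 7, 125], [-9, 36, -21]]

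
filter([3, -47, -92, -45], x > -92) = keep x where x > -92: 3✓, -47✓, -92✗, -45✓
= [3, -47, -45]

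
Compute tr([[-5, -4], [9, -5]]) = -10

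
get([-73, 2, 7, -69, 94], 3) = -69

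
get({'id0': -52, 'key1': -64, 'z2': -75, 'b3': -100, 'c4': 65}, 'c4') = 65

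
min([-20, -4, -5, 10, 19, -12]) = -20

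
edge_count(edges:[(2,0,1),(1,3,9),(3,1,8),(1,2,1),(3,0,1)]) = 5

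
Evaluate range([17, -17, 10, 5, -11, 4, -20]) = 37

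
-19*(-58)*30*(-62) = -2049720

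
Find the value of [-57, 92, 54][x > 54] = [92]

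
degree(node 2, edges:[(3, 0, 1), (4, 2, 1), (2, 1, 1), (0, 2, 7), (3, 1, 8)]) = 3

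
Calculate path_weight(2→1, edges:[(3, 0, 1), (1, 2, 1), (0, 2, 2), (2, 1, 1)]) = w(2→1)=1
= 1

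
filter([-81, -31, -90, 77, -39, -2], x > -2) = [77]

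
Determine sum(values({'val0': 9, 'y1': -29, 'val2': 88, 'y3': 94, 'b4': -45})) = 9 + (-29) + 88 + 94 + (-45)
= 117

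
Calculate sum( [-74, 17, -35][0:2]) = -57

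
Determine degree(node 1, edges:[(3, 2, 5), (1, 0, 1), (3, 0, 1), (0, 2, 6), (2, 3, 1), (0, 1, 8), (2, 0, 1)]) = incident: (1,0), (0,1)
= 2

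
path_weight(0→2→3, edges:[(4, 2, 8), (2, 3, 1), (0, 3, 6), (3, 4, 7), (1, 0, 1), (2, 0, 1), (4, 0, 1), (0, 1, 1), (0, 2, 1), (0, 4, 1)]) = 2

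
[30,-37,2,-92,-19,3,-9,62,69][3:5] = [-92, -19]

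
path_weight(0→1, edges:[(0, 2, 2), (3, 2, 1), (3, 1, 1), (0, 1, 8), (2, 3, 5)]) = w(0→1)=8
= 8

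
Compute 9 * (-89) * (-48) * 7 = 269136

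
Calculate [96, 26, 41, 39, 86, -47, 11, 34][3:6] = [39, 86, -47]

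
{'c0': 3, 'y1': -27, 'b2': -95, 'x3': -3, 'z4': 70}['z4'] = 70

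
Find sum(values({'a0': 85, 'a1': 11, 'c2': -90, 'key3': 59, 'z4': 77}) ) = 142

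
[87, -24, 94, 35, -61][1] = -24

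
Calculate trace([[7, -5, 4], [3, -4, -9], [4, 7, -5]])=-2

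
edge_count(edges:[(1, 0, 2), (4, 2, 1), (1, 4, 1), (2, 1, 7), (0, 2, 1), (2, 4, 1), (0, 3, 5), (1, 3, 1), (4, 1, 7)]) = 9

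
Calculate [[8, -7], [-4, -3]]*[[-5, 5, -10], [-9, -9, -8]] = [[23, 103, -24], [47, 7, 64]]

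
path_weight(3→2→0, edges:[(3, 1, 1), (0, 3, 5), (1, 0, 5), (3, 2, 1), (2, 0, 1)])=w(3→2)=1 + w(2→0)=1
= 2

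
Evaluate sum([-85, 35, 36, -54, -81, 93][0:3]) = slice → [-85, 35, 36]
(-85) + 35 + 36
= -14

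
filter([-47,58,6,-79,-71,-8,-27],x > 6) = [58]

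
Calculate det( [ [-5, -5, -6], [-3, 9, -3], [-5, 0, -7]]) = 75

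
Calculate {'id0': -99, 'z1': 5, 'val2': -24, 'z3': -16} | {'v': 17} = {'id0': -99, 'z1': 5, 'val2': -24, 'z3': -16, 'v': 17}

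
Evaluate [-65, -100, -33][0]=-65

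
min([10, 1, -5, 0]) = -5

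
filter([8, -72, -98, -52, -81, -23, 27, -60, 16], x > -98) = [8, -72, -52, -81, -23, 27, -60, 16]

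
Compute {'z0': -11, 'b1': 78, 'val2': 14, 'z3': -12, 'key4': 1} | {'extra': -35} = {'z0': -11, 'b1': 78, 'val2': 14, 'z3': -12, 'key4': 1, 'extra': -35}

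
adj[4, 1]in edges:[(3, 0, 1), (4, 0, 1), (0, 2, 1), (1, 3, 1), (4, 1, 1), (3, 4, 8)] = 1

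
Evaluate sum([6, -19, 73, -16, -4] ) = 40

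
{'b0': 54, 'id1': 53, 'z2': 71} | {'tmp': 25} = {'b0': 54, 'id1': 53, 'z2': 71, 'tmp': 25}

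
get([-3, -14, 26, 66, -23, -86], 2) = 26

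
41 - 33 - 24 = -16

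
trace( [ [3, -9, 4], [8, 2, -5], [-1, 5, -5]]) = 0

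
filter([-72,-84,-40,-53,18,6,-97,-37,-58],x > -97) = [-72, -84, -40, -53, 18, 6, -37, -58]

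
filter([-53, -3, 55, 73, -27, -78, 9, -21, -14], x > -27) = [-3, 55, 73, 9, -21, -14]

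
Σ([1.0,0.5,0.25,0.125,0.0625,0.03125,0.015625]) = 1.984375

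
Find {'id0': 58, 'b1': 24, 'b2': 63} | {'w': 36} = {'id0': 58, 'b1': 24, 'b2': 63, 'w': 36}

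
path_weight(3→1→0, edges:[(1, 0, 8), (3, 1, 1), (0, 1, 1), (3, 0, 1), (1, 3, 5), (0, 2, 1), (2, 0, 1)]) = w(3→1)=1 + w(1→0)=8
= 9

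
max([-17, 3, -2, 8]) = 8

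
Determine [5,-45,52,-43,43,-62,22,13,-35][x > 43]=keep x where x > 43: 5✗, -45✗, 52✓, -43✗, 43✗, -62✗, 22✗, 13✗, -35✗
= [52]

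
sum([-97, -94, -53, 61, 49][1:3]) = -147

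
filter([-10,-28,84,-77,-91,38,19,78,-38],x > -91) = keep x where x > -91: -10✓, -28✓, 84✓, -77✓, -91✗, 38✓, 19✓, 78✓, -38✓
= [-10, -28, 84, -77, 38, 19, 78, -38]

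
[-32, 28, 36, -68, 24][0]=-32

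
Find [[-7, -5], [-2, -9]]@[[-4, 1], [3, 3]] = [[13, -22], [-19, -29]]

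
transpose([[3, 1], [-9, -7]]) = [[3, -9], [1, -7]]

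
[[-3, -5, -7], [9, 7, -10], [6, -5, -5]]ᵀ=[[-3, 9, 6], [-5, 7, -5], [-7, -10, -5]]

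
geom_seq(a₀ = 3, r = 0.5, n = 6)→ [3.0, 1.5, 0.75, 0.375, 0.1875, 0.09375]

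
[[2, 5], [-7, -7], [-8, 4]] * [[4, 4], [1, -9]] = [[13, -37], [-35, 35], [-28, -68]]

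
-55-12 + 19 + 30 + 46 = 28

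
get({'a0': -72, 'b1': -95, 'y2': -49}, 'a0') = -72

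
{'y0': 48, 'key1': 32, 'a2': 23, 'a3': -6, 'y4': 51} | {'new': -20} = {'y0': 48, 'key1': 32, 'a2': 23, 'a3': -6, 'y4': 51, 'new': -20}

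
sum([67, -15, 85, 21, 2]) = 160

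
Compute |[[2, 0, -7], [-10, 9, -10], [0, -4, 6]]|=-252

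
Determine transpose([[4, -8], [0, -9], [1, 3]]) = [[4, 0, 1], [-8, -9, 3]]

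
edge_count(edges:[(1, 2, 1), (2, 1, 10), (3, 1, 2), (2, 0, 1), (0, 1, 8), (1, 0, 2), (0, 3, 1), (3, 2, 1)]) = 8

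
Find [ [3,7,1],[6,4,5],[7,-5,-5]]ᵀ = [[3, 6, 7], [7, 4, -5], [1, 5, -5]]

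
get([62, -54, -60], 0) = 62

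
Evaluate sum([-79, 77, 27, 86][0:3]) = 25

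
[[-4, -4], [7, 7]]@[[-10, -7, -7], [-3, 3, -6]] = [[52, 16, 52], [-91, -28, -91]]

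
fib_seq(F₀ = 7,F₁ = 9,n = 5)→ F_2 = F_1 + F_0 = 16
F_3 = F_2 + F_1 = 25
F_4 = F_3 + F_2 = 41
= [7, 9, 16, 25, 41]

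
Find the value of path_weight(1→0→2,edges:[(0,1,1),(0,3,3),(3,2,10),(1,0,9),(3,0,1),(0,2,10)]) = w(1→0)=9 + w(0→2)=10
= 19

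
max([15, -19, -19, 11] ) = 15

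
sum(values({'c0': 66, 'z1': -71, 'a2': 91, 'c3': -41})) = 45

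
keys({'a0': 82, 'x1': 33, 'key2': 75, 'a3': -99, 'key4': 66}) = ['a0', 'x1', 'key2', 'a3', 'key4']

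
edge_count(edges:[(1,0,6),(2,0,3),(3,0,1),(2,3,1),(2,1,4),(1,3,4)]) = 6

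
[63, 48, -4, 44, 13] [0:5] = [63, 48, -4, 44, 13]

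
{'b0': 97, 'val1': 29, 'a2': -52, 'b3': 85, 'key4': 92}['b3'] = 85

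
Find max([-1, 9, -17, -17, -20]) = 9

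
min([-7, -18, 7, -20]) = -20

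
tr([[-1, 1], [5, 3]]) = diagonal: (-1) + 3
= 2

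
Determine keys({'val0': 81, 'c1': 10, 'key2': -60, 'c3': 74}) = ['val0', 'c1', 'key2', 'c3']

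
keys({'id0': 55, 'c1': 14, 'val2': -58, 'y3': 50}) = ['id0', 'c1', 'val2', 'y3']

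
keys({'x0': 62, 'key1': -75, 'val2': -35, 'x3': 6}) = ['x0', 'key1', 'val2', 'x3']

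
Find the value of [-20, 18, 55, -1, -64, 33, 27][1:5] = [18, 55, -1, -64]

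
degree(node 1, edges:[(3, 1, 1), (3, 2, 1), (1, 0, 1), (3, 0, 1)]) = 2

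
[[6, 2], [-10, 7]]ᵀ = [[6, -10], [2, 7]]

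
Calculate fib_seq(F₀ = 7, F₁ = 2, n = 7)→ F_2 = F_1 + F_0 = 9
F_3 = F_2 + F_1 = 11
F_4 = F_3 + F_2 = 20
...
= [7, 2, 9, 11, 20, 31, 51]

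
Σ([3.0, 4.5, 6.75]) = 3.0 + 4.5 + 6.75
= 14.25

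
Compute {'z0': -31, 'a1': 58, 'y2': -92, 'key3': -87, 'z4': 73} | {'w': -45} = {'z0': -31, 'a1': 58, 'y2': -92, 'key3': -87, 'z4': 73, 'w': -45}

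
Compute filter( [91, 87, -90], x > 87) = keep x where x > 87: 91✓, 87✗, -90✗
= [91]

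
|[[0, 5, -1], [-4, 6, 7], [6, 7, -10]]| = (1)*(0)*det([[6, 7], [7, -10]]) + (-1)*(5)*det([[-4, 7], [6, -10]]) + (1)*(-1)*det([[-4, 6], [6, 7]])
= 0 + 10 + 64
= 74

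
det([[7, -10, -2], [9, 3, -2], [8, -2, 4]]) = (1)*(7)*det([[3, -2], [-2, 4]]) + (-1)*(-10)*det([[9, -2], [8, 4]]) + (1)*(-2)*det([[9, 3], [8, -2]])
= 56 + 520 + 84
= 660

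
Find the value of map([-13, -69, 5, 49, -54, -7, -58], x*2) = [-26, -138, 10, 98, -108, -14, -116]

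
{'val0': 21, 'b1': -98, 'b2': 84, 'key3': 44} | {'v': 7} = {'val0': 21, 'b1': -98, 'b2': 84, 'key3': 44, 'v': 7}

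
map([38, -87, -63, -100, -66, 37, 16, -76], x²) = (38)²=1444, (-87)²=7569, (-63)²=3969, (-100)²=10000, (-66)²=4356, (37)²=1369, (16)²=256, (-76)²=5776
= [1444, 7569, 3969, 10000, 4356, 1369, 256, 5776]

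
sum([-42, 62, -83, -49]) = (-42) + 62 + (-83) + (-49)
= -112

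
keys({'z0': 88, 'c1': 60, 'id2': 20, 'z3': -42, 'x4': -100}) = ['z0', 'c1', 'id2', 'z3', 'x4']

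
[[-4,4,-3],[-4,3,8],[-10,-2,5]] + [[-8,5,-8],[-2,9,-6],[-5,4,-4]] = [[-12, 9, -11], [-6, 12, 2], [-15, 2, 1]]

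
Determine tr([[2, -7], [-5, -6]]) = -4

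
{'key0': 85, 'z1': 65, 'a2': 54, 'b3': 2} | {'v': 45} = {'key0': 85, 'z1': 65, 'a2': 54, 'b3': 2, 'v': 45}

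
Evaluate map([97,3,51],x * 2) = [194, 6, 102]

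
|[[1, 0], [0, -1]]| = -1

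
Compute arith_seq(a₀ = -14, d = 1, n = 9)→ a_0 = -14 + 0*1 = -14
a_1 = -14 + 1*1 = -13
a_2 = -14 + 2*1 = -12
...
= [-14, -13, -12, -11, -10, -9, -8, -7, -6]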